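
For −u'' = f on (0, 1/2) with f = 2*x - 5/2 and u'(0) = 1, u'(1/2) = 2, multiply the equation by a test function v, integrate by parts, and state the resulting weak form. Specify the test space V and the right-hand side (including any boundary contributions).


V = H^1(0, 1/2) (v unrestricted at boundary; u is determined up to an additive constant); weak form: ∫_0^1/2 u'v' dx = ∫_0^1/2 (2*x - 5/2) v dx + 2·v(1/2) − v(0) for all v ∈ V.

Multiply both sides by a test function v and integrate from 0 to 1/2:
  ∫_0^1/2 −u''(x) v(x) dx = ∫_0^1/2 f(x) v(x) dx.
Integrate the LHS by parts once:
  ∫_0^1/2 −u'' v dx = −[u'(x) v(x)]_0^1/2 + ∫_0^1/2 u'(x) v'(x) dx.
Thus ∫_0^1/2 u'(x) v'(x) dx = ∫_0^1/2 f(x) v(x) dx + [u'(x) v(x)]_0^1/2.
Choose V so that boundary terms are either known or forced to vanish.
u has inhomogeneous Neumann u'(0) = 1, u'(1/2) = 2. [u' v]_0^1/2 = (2)·v(1/2) − (1)·v(0) = 2·v(1/2) − v(0). Take V = H^1(0, 1/2); boundary term becomes part of RHS.
Weak formulation: find u (satisfying any essential BC) such that ∫_0^1/2 u'(x) v'(x) dx = ∫_0^1/2 f v dx + 2·v(1/2) − v(0) for all v ∈ V (Neumann data are natural BCs: they enter the RHS as boundary terms).
Substituting f(x) = 2*x - 5/2, the right-hand side is ∫_0^1/2 (2*x - 5/2) v dx + 2·v(1/2) − v(0).
Compatibility check (pure Neumann): taking v ≡ 1 ∈ V gives 0 = ∫_0^1/2 f dx + (2) − (1), i.e. ∫_0^1/2 f dx must equal u'(0) − u'(1/2) = -1. Indeed ∫_0^1/2 (2*x - 5/2) dx = -1, so the data are compatible. The solution is then unique only up to an additive constant (fix it e.g. by requiring ∫_0^1/2 u dx = 0).


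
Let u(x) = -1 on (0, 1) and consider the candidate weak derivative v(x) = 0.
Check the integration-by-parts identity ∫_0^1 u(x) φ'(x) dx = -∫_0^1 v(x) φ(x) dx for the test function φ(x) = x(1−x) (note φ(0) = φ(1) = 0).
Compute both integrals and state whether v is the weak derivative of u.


LHS = 0, RHS = 0. Yes, v = u' weakly.

u(x) = -1, classical derivative u'(x) = 0.
φ(x) = x(1−x), so φ'(x) = 1 - 2*x.
Note φ(0) = φ(1) = 0, so the boundary term u·φ vanishes.
LHS = ∫_0^1 u(x) φ'(x) dx = ∫_0^1 (2*x - 1) dx. Term by term:
  ∫_0^1 2*x dx = 1;  ∫_0^1 -1 dx = -1.
Sum: 1 − 1 = 0.
So LHS = 0.
∫_0^1 v(x) φ(x) dx = ∫_0^1 (0) dx. Term by term:
  ∫_0^1 0 dx = 0.
So RHS = -∫_0^1 v(x) φ(x) dx = 0.
LHS = RHS, so the identity holds for this test φ.
Moreover u is smooth here and v(x) = u'(x) = 0 pointwise, so the identity holds for every test function. Hence v is the weak derivative of u.


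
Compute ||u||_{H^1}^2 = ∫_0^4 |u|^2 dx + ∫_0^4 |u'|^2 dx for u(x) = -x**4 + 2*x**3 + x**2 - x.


||u||_{H^1}^2 = 4738124/315

The H^1 norm (squared) on an interval (0, L) is
  ||u||_{H^1}^2 = ∫_0^L u(x)^2 dx + ∫_0^L u'(x)^2 dx.
Compute u'(x) = -4*x**3 + 6*x**2 + 2*x - 1.
Then u(x)^2 = x**8 - 4*x**7 + 2*x**6 + 6*x**5 - 3*x**4 - 2*x**3 + x**2 and u'(x)^2 = 16*x**6 - 48*x**5 + 20*x**4 + 32*x**3 - 8*x**2 - 4*x + 1.
Integrate each monomial from 0 to 4 using ∫_0^4 c·x^n dx = c·4^(n+1)/(n+1):
  ∫_0^4 u(x)^2 dx = ∫_0^4 (x^8 - 4*x^7 + 2*x^6 + 6*x^5 - 3*x^4 - 2*x^3 + x^2) dx. Term by term:
    ∫_0^4 x^8 dx = 262144/9;  ∫_0^4 -4*x^7 dx = -32768;  ∫_0^4 2*x^6 dx = 32768/7;
    ∫_0^4 6*x^5 dx = 4096;  ∫_0^4 -3*x^4 dx = -3072/5;  ∫_0^4 -2*x^3 dx = -128;
    ∫_0^4 x^2 dx = 64/3.
  Sum: 262144/9 − 32768 + 32768/7 + 4096 − 3072/5 − 128 + 64/3 = 1390784/315.
  ∫_0^4 u'(x)^2 dx = ∫_0^4 (16*x^6 - 48*x^5 + 20*x^4 + 32*x^3 - 8*x^2 - 4*x + 1) dx. Term by term:
    ∫_0^4 16*x^6 dx = 262144/7;  ∫_0^4 -48*x^5 dx = -32768;  ∫_0^4 20*x^4 dx = 4096;
    ∫_0^4 32*x^3 dx = 2048;  ∫_0^4 -8*x^2 dx = -512/3;  ∫_0^4 -4*x dx = -32;
    ∫_0^4 1 dx = 4.
  Sum: 262144/7 − 32768 + 4096 + 2048 − 512/3 − 32 + 4 = 223156/21.
Adding: ||u||_{H^1}^2 = 1390784/315 + 223156/21 = 4738124/315.


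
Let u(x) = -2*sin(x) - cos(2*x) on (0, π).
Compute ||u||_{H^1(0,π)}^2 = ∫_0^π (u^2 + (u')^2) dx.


||u||_{H^1(0,π)}^2 = -40/3 + 13*π/2

u'(x) = 2*sin(2*x) - 2*cos(x).
Expand u² and (u')² and integrate term by term on (0, π), using: for integers n ≥ 1, ∫_0^π sin²(nx) dx = ∫_0^π cos²(nx) dx = π/2; for n ≠ n', ∫_0^π sin(nx)sin(n'x) dx = ∫_0^π cos(nx)cos(n'x) dx = 0; and by product-to-sum, ∫_0^π sin(nx)cos(n'x) dx = ½∫_0^π [sin((n+n')x) + sin((n−n')x)] dx, which is 0 when n+n' is even and 2n/(n²−n'²) when n+n' is odd (it need not vanish on (0, π)).
  u² squared terms: (-1)²·∫cos(2x)² dx = 1·π/2 = π/2;  (-2)²·∫sin(x)² dx = 4·π/2 = 2*π.
  u² cross terms: 2·(-1)·(-2)·∫cos(2x)·sin(x) dx = 4·(-2/3) = -8/3.
  So ∫_0^π u² dx = π/2 + 2*π − 8/3 = -8/3 + 5*π/2.
  (u')² squared terms: (-2)²·∫cos(x)² dx = 4·π/2 = 2*π;  (2)²·∫sin(2x)² dx = 4·π/2 = 2*π.
  (u')² cross terms: 2·(-2)·(2)·∫cos(x)·sin(2x) dx = -8·(4/3) = -32/3.
  So ∫_0^π (u')² dx = 2*π + 2*π − 32/3 = -32/3 + 4*π.
||u||_{H^1}^2 = (-8/3 + 5*π/2) + (-32/3 + 4*π) = -40/3 + 13*π/2.


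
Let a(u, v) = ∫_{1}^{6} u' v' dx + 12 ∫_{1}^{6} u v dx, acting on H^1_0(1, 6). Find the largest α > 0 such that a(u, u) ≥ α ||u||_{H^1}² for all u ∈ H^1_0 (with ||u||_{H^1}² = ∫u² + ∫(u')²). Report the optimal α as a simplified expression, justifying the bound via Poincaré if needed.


α = 1

Coercivity of a(·,·) on H^1_0(1, 6) means a(u, u) ≥ α ||u||_{H^1}² for every u ∈ H^1_0.
The interval has length L = 5, and Poincaré/coercivity depend only on L. Here a(u, u) = ∫(u')² + (12)·∫u².
Here c = 12 ≥ 1, so a(u,u) = ∫(u')² + c∫u² ≥ ∫(u')² + ∫u² = ||u||_{H^1}², i.e. α = 1 works. No larger α is possible: a(u,u) ≥ α||u||_{H^1}² means (1−α)∫(u')² ≥ (α−c)∫u², and for the modes u_n = sin(nπ(x−x₀)/L) (x₀ the left endpoint) one has ∫u_n²/∫(u_n')² = (L/(nπ))² → 0, so a(u_n,u_n)/||u_n||_{H^1}² → 1. Hence the optimal constant is α = 1.
Therefore α = 1.


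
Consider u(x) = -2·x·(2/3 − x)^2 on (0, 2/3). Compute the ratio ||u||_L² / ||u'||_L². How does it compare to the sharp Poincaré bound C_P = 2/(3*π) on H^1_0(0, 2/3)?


||u||_L² / ||u'||_L² = sqrt(14)/21 < C_P = 2/(3*π).

u(x) = -2·x·(2/3 − x)^2, so u'(x) = -6*x^2 + 16*x/3 - 8/9.
u(x) = -2·x·(2/3 − x)^2 vanishes at x = 0 and x = 2/3, so u ∈ H^1_0(0, 2/3). Differentiate via the product rule and integrate the resulting polynomials term by term.
  ∫_0^2/3 u² dx = ∫_0^2/3 (4*x^6 - 32*x^5/3 + 32*x^4/3 - 128*x^3/27 + 64*x^2/81) dx. Term by term:
    ∫_0^2/3 4*x^6 dx = 512/15309;  ∫_0^2/3 -32*x^5/3 dx = -1024/6561;  ∫_0^2/3 32*x^4/3 dx = 1024/3645;
    ∫_0^2/3 -128*x^3/27 dx = -512/2187;  ∫_0^2/3 64*x^2/81 dx = 512/6561.
  Sum: 512/15309 − 1024/6561 + 1024/3645 − 512/2187 + 512/6561 = 512/229635.
  ∫_0^2/3 (u')² dx = ∫_0^2/3 (36*x^4 - 64*x^3 + 352*x^2/9 - 256*x/27 + 64/81) dx. Term by term:
    ∫_0^2/3 36*x^4 dx = 128/135;  ∫_0^2/3 -64*x^3 dx = -256/81;  ∫_0^2/3 352*x^2/9 dx = 2816/729;
    ∫_0^2/3 -256*x/27 dx = -512/243;  ∫_0^2/3 64/81 dx = 128/243.
  Sum: 128/135 − 256/81 + 2816/729 − 512/243 + 128/243 = 256/3645.
∫_0^2/3 u² dx = 512/229635, so ||u||_L² = 16*sqrt(70)/2835.
∫_0^2/3 (u')² dx = 256/3645, so ||u'||_L² = 16*sqrt(5)/135.
Ratio ||u||_L² / ||u'||_L² = sqrt(14)/21.
Sharp Poincaré constant on H^1_0(0, 2/3) is C_P = L/π = 2/(3*π), achieved by sin(3*π/2·x).
A polynomial bump cannot attain the sharp Poincaré constant (only the first sine eigenfunction does), so the ratio is strictly less than C_P, consistent with ||u||_L² ≤ C_P ||u'||_L².


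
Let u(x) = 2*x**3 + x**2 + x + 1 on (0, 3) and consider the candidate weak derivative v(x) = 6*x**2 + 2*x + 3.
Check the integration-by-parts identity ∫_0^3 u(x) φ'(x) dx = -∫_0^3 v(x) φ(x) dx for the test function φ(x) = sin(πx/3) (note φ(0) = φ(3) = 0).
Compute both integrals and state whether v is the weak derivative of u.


LHS = -186/π + 648/π^3, RHS = -198/π + 648/π^3. No, v is not the weak derivative of u.

u(x) = 2*x**3 + x**2 + x + 1, classical derivative u'(x) = 6*x**2 + 2*x + 1.
φ(x) = sin(πx/3), so φ'(x) = π*cos(π*x/3)/3.
Note φ(0) = φ(3) = 0, so the boundary term u·φ vanishes.
LHS = ∫_0^3 u(x) φ'(x) dx = ∫_0^3 (2*π*x^3*cos(π*x/3)/3 + π*x^2*cos(π*x/3)/3 + π*x*cos(π*x/3)/3 + π*cos(π*x/3)/3) dx. Term by term:
  ∫_0^3 π*cos(π*x/3)/3 dx = 0;  ∫_0^3 π*x*cos(π*x/3)/3 dx = -6/π;  ∫_0^3 π*x^2*cos(π*x/3)/3 dx = -18/π;
  ∫_0^3 2*π*x^3*cos(π*x/3)/3 dx = -162/π + 648/π^3.
Sum: 0 − 6/π − 18/π + -162/π + 648/π^3 = -186/π + 648/π^3.
So LHS = -186/π + 648/π^3.
∫_0^3 v(x) φ(x) dx = ∫_0^3 (6*x^2*sin(π*x/3) + 2*x*sin(π*x/3) + 3*sin(π*x/3)) dx. Term by term:
  ∫_0^3 3*sin(π*x/3) dx = 18/π;  ∫_0^3 2*x*sin(π*x/3) dx = 18/π;  ∫_0^3 6*x^2*sin(π*x/3) dx = -648/π^3 + 162/π.
Sum: 18/π + 18/π + -648/π^3 + 162/π = -648/π^3 + 198/π.
So RHS = -∫_0^3 v(x) φ(x) dx = -198/π + 648/π^3.
LHS − RHS = 12/π ≠ 0, so the identity fails.
(For a valid weak derivative the identity must hold for EVERY test function, in particular this one. The failure shows v is NOT the weak derivative of u.)
Correct weak derivative would be u'(x) = 6*x**2 + 2*x + 1.


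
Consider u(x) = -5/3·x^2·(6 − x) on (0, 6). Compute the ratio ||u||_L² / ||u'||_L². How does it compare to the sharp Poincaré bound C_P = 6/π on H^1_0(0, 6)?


||u||_L² / ||u'||_L² = 3*sqrt(14)/7 < C_P = 6/π.

u(x) = -5/3·x^2·(6 − x), so u'(x) = 5*x*(x - 4).
u(x) = -5/3·x^2·(6 − x) vanishes at x = 0 and x = 6, so u ∈ H^1_0(0, 6). Differentiate via the product rule and integrate the resulting polynomials term by term.
  ∫_0^6 u² dx = ∫_0^6 (25*x^6/9 - 100*x^5/3 + 100*x^4) dx. Term by term:
    ∫_0^6 25*x^6/9 dx = 777600/7;  ∫_0^6 -100*x^5/3 dx = -259200;  ∫_0^6 100*x^4 dx = 155520.
  Sum: 777600/7 − 259200 + 155520 = 51840/7.
  ∫_0^6 (u')² dx = ∫_0^6 (25*x^4 - 200*x^3 + 400*x^2) dx. Term by term:
    ∫_0^6 25*x^4 dx = 38880;  ∫_0^6 -200*x^3 dx = -64800;  ∫_0^6 400*x^2 dx = 28800.
  Sum: 38880 − 64800 + 28800 = 2880.
∫_0^6 u² dx = 51840/7, so ||u||_L² = 72*sqrt(70)/7.
∫_0^6 (u')² dx = 2880, so ||u'||_L² = 24*sqrt(5).
Ratio ||u||_L² / ||u'||_L² = 3*sqrt(14)/7.
Sharp Poincaré constant on H^1_0(0, 6) is C_P = L/π = 6/π, achieved by sin(π/6·x).
A polynomial bump cannot attain the sharp Poincaré constant (only the first sine eigenfunction does), so the ratio is strictly less than C_P, consistent with ||u||_L² ≤ C_P ||u'||_L².


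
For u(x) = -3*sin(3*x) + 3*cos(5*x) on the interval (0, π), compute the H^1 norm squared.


||u||_{H^1(0,π)}^2 = 162*π

u'(x) = -15*sin(5*x) - 9*cos(3*x).
Expand u² and (u')² and integrate term by term on (0, π), using: for integers n ≥ 1, ∫_0^π sin²(nx) dx = ∫_0^π cos²(nx) dx = π/2; for n ≠ n', ∫_0^π sin(nx)sin(n'x) dx = ∫_0^π cos(nx)cos(n'x) dx = 0; and by product-to-sum, ∫_0^π sin(nx)cos(n'x) dx = ½∫_0^π [sin((n+n')x) + sin((n−n')x)] dx, which is 0 when n+n' is even and 2n/(n²−n'²) when n+n' is odd (it need not vanish on (0, π)).
  u² squared terms: (-3)²·∫sin(3x)² dx = 9·π/2 = 9*π/2;  (3)²·∫cos(5x)² dx = 9·π/2 = 9*π/2.
  u² cross terms: 2·(-3)·(3)·∫sin(3x)·cos(5x) dx = -18·(0) = 0.
  So ∫_0^π u² dx = 9*π/2 + 9*π/2 + 0 = 9*π.
  (u')² squared terms: (-15)²·∫sin(5x)² dx = 225·π/2 = 225*π/2;  (-9)²·∫cos(3x)² dx = 81·π/2 = 81*π/2.
  (u')² cross terms: 2·(-15)·(-9)·∫sin(5x)·cos(3x) dx = 270·(0) = 0.
  So ∫_0^π (u')² dx = 225*π/2 + 81*π/2 + 0 = 153*π.
||u||_{H^1}^2 = (9*π) + (153*π) = 162*π.


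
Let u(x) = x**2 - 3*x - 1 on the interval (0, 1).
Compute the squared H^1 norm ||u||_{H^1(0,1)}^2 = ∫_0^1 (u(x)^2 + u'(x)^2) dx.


||u||_{H^1}^2 = 281/30

The H^1 norm (squared) on an interval (0, L) is
  ||u||_{H^1}^2 = ∫_0^L u(x)^2 dx + ∫_0^L u'(x)^2 dx.
Compute u'(x) = 2*x - 3.
Then u(x)^2 = x**4 - 6*x**3 + 7*x**2 + 6*x + 1 and u'(x)^2 = 4*x**2 - 12*x + 9.
Integrate each monomial from 0 to 1 using ∫_0^1 c·x^n dx = c·1^(n+1)/(n+1):
  ∫_0^1 u(x)^2 dx = ∫_0^1 (x^4 - 6*x^3 + 7*x^2 + 6*x + 1) dx. Term by term:
    ∫_0^1 x^4 dx = 1/5;  ∫_0^1 -6*x^3 dx = -3/2;  ∫_0^1 7*x^2 dx = 7/3;
    ∫_0^1 6*x dx = 3;  ∫_0^1 1 dx = 1.
  Sum: 1/5 − 3/2 + 7/3 + 3 + 1 = 151/30.
  ∫_0^1 u'(x)^2 dx = ∫_0^1 (4*x^2 - 12*x + 9) dx. Term by term:
    ∫_0^1 4*x^2 dx = 4/3;  ∫_0^1 -12*x dx = -6;  ∫_0^1 9 dx = 9.
  Sum: 4/3 − 6 + 9 = 13/3.
Adding: ||u||_{H^1}^2 = 151/30 + 13/3 = 281/30.


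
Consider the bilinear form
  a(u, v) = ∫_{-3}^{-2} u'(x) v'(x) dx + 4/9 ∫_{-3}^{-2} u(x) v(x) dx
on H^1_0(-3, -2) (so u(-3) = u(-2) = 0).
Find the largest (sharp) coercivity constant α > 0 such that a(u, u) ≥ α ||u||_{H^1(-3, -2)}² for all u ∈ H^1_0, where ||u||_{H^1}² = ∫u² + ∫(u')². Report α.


α = (4/9 + π^2)/(1 + π^2)

Coercivity of a(·,·) on H^1_0(-3, -2) means a(u, u) ≥ α ||u||_{H^1}² for every u ∈ H^1_0.
The interval has length L = 1, and Poincaré/coercivity depend only on L. Here a(u, u) = ∫(u')² + (4/9)·∫u².
Here 0 < c = 4/9 < 1. The condition a(u,u) ≥ α||u||_{H^1}² reads (1−α)∫(u')² ≥ (α−c)∫u². Any admissible α is ≤ 1 (rapidly oscillating u have ∫u²/∫(u')² → 0), and α = 1 would force 0 ≥ (1−c)∫u², impossible since c < 1; so 1−α > 0. By the sharp Poincaré inequality on H^1_0 of an interval of length L, ∫(u')² ≥ (π/L)²∫u² with equality for the first sine mode sin(π(x−x₀)/L) (x₀ the left endpoint), so the inequality holds for all u iff (1−α)(π/L)² ≥ α − c, i.e. α ≤ ((π/L)² + c)/((π/L)² + 1) = (1 + c(L/π)²)/(1 + (L/π)²). With (π/L)² = π^2 and c = 4/9, the largest admissible constant is α = ((π/L)² + c)/((π/L)² + 1).
Simplifying, α = (4/9 + π^2)/(1 + π^2).


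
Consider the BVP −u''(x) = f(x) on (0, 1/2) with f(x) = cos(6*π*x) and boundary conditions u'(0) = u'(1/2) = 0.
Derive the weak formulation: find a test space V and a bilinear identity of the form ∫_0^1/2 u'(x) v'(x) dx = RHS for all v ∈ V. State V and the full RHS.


V = H^1(0, 1/2) (no boundary constraint on v; u is determined up to an additive constant); weak form: ∫_0^1/2 u'v' dx = ∫_0^1/2 (cos(6*π*x)) v dx for all v ∈ V.

Multiply both sides by a test function v and integrate from 0 to 1/2:
  ∫_0^1/2 −u''(x) v(x) dx = ∫_0^1/2 f(x) v(x) dx.
Integrate the LHS by parts once:
  ∫_0^1/2 −u'' v dx = −[u'(x) v(x)]_0^1/2 + ∫_0^1/2 u'(x) v'(x) dx.
Thus ∫_0^1/2 u'(x) v'(x) dx = ∫_0^1/2 f(x) v(x) dx + [u'(x) v(x)]_0^1/2.
Choose V so that boundary terms are either known or forced to vanish.
u has homogeneous Neumann: u'(0) = u'(1/2) = 0. So [u' v]_0^1/2 = 0·v(1/2) − 0·v(0) = 0 for any v; take V = H^1(0, 1/2).
Weak formulation: find u (satisfying any essential BC) such that ∫_0^1/2 u'(x) v'(x) dx = ∫_0^1/2 f v dx for all v ∈ V (homogeneous Neumann, so boundary terms vanish).
Substituting f(x) = cos(6*π*x), the right-hand side is ∫_0^1/2 (cos(6*π*x)) v dx.
Compatibility check (pure Neumann): taking v ≡ 1 ∈ V gives 0 = ∫_0^1/2 f dx + (0) − (0), i.e. ∫_0^1/2 f dx must equal u'(0) − u'(1/2) = 0. Indeed ∫_0^1/2 (cos(6*π*x)) dx = 0, so the data are compatible. The solution is then unique only up to an additive constant (fix it e.g. by requiring ∫_0^1/2 u dx = 0).


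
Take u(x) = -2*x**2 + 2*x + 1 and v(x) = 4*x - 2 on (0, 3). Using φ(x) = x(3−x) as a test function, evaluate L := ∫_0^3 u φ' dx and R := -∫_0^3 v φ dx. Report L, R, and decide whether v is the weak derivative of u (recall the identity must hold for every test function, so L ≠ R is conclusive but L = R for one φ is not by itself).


LHS = 18, RHS = -18. No, v is not the weak derivative of u.

u(x) = -2*x**2 + 2*x + 1, classical derivative u'(x) = 2 - 4*x.
φ(x) = x(3−x), so φ'(x) = 3 - 2*x.
Note φ(0) = φ(3) = 0, so the boundary term u·φ vanishes.
LHS = ∫_0^3 u(x) φ'(x) dx = ∫_0^3 (4*x^3 - 10*x^2 + 4*x + 3) dx. Term by term:
  ∫_0^3 4*x^3 dx = 81;  ∫_0^3 -10*x^2 dx = -90;  ∫_0^3 4*x dx = 18;
  ∫_0^3 3 dx = 9.
Sum: 81 − 90 + 18 + 9 = 18.
So LHS = 18.
∫_0^3 v(x) φ(x) dx = ∫_0^3 (-4*x^3 + 14*x^2 - 6*x) dx. Term by term:
  ∫_0^3 -4*x^3 dx = -81;  ∫_0^3 14*x^2 dx = 126;  ∫_0^3 -6*x dx = -27.
Sum: -81 + 126 − 27 = 18.
So RHS = -∫_0^3 v(x) φ(x) dx = -18.
LHS − RHS = 36 ≠ 0, so the identity fails.
(For a valid weak derivative the identity must hold for EVERY test function, in particular this one. The failure shows v is NOT the weak derivative of u.)
Correct weak derivative would be u'(x) = 2 - 4*x.


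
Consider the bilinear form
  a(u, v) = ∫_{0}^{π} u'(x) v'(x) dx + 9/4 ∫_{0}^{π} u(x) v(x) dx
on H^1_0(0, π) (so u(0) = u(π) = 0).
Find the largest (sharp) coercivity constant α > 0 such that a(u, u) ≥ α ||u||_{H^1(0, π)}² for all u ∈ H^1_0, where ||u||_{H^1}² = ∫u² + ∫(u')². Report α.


α = 1

Coercivity of a(·,·) on H^1_0(0, π) means a(u, u) ≥ α ||u||_{H^1}² for every u ∈ H^1_0.
The interval has length L = π, and Poincaré/coercivity depend only on L. Here a(u, u) = ∫(u')² + (9/4)·∫u².
Here c = 9/4 ≥ 1, so a(u,u) = ∫(u')² + c∫u² ≥ ∫(u')² + ∫u² = ||u||_{H^1}², i.e. α = 1 works. No larger α is possible: a(u,u) ≥ α||u||_{H^1}² means (1−α)∫(u')² ≥ (α−c)∫u², and for the modes u_n = sin(nπ(x−x₀)/L) (x₀ the left endpoint) one has ∫u_n²/∫(u_n')² = (L/(nπ))² → 0, so a(u_n,u_n)/||u_n||_{H^1}² → 1. Hence the optimal constant is α = 1.
Therefore α = 1.


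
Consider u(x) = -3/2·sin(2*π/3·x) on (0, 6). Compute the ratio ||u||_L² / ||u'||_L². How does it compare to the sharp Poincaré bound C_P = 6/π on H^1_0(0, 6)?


||u||_L² / ||u'||_L² = 3/(2*π) < C_P = 6/π.

u(x) = -3/2·sin(2*π/3·x), so u'(x) = -π*cos(2*π*x/3).
Writing u(x) = A·sin(kπx/L) with A = -3/2 and k = 4, use ∫_0^L sin²(kπx/L) dx = L/2 and ∫_0^L cos²(kπx/L) dx = L/2.
u² = 9/4·sin²(2*π/3·x) and (u')² = π^2·cos²(2*π/3·x), and each of sin², cos² integrates to L/2 = 3 over (0, 6).
∫_0^6 u² dx = 27/4, so ||u||_L² = 3*sqrt(3)/2.
∫_0^6 (u')² dx = 3*π^2, so ||u'||_L² = sqrt(3)*π.
Ratio ||u||_L² / ||u'||_L² = 3/(2*π).
Sharp Poincaré constant on H^1_0(0, 6) is C_P = L/π = 6/π, achieved by sin(π/6·x).
This is the k = 4 harmonic; the ratio L/(kπ) is strictly less than C_P = L/π, consistent with the sharp inequality ||u||_L² ≤ C_P ||u'||_L².


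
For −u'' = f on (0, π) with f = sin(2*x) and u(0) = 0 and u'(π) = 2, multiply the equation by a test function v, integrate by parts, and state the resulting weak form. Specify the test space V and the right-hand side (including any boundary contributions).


V = {v ∈ H^1(0, π) : v(0) = 0} (test functions vanish at x = 0 where u is specified); weak form: ∫_0^π u'v' dx = ∫_0^π (sin(2*x)) v dx + 2·v(π) for all v ∈ V.

Multiply both sides by a test function v and integrate from 0 to π:
  ∫_0^π −u''(x) v(x) dx = ∫_0^π f(x) v(x) dx.
Integrate the LHS by parts once:
  ∫_0^π −u'' v dx = −[u'(x) v(x)]_0^π + ∫_0^π u'(x) v'(x) dx.
Thus ∫_0^π u'(x) v'(x) dx = ∫_0^π f(x) v(x) dx + [u'(x) v(x)]_0^π.
Choose V so that boundary terms are either known or forced to vanish.
Mixed BC: u(0) = 0 (Dirichlet) and u'(π) = 2 (Neumann). Define V = {v ∈ H^1(0, π) : v(0) = 0}. Then [u' v]_0^π = u'(π)·v(π) − u'(0)·0 = 2·v(π).
Weak formulation: find u (satisfying any essential BC) such that ∫_0^π u'(x) v'(x) dx = ∫_0^π f v dx + 2·v(π) for all v ∈ V (Dirichlet at 0 absorbed into V; Neumann datum at x = π contributes the boundary term).
Substituting f(x) = sin(2*x), the right-hand side is ∫_0^π (sin(2*x)) v dx + 2·v(π).


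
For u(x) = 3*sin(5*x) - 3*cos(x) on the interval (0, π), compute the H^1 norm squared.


||u||_{H^1(0,π)}^2 = 126*π

u'(x) = 3*sin(x) + 15*cos(5*x).
Expand u² and (u')² and integrate term by term on (0, π), using: for integers n ≥ 1, ∫_0^π sin²(nx) dx = ∫_0^π cos²(nx) dx = π/2; for n ≠ n', ∫_0^π sin(nx)sin(n'x) dx = ∫_0^π cos(nx)cos(n'x) dx = 0; and by product-to-sum, ∫_0^π sin(nx)cos(n'x) dx = ½∫_0^π [sin((n+n')x) + sin((n−n')x)] dx, which is 0 when n+n' is even and 2n/(n²−n'²) when n+n' is odd (it need not vanish on (0, π)).
  u² squared terms: (-3)²·∫cos(x)² dx = 9·π/2 = 9*π/2;  (3)²·∫sin(5x)² dx = 9·π/2 = 9*π/2.
  u² cross terms: 2·(-3)·(3)·∫cos(x)·sin(5x) dx = -18·(0) = 0.
  So ∫_0^π u² dx = 9*π/2 + 9*π/2 + 0 = 9*π.
  (u')² squared terms: (3)²·∫sin(x)² dx = 9·π/2 = 9*π/2;  (15)²·∫cos(5x)² dx = 225·π/2 = 225*π/2.
  (u')² cross terms: 2·(3)·(15)·∫sin(x)·cos(5x) dx = 90·(0) = 0.
  So ∫_0^π (u')² dx = 9*π/2 + 225*π/2 + 0 = 117*π.
||u||_{H^1}^2 = (9*π) + (117*π) = 126*π.


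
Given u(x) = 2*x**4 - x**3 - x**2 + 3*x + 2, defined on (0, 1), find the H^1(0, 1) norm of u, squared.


||u||_{H^1}^2 = 1354/63

The H^1 norm (squared) on an interval (0, L) is
  ||u||_{H^1}^2 = ∫_0^L u(x)^2 dx + ∫_0^L u'(x)^2 dx.
Compute u'(x) = 8*x**3 - 3*x**2 - 2*x + 3.
Then u(x)^2 = 4*x**8 - 4*x**7 - 3*x**6 + 14*x**5 + 3*x**4 - 10*x**3 + 5*x**2 + 12*x + 4 and u'(x)^2 = 64*x**6 - 48*x**5 - 23*x**4 + 60*x**3 - 14*x**2 - 12*x + 9.
Integrate each monomial from 0 to 1 using ∫_0^1 c·x^n dx = c·1^(n+1)/(n+1):
  ∫_0^1 u(x)^2 dx = ∫_0^1 (4*x^8 - 4*x^7 - 3*x^6 + 14*x^5 + 3*x^4 - 10*x^3 + 5*x^2 + 12*x + 4) dx. Term by term:
    ∫_0^1 4*x^8 dx = 4/9;  ∫_0^1 -4*x^7 dx = -1/2;  ∫_0^1 -3*x^6 dx = -3/7;
    ∫_0^1 14*x^5 dx = 7/3;  ∫_0^1 3*x^4 dx = 3/5;  ∫_0^1 -10*x^3 dx = -5/2;
    ∫_0^1 5*x^2 dx = 5/3;  ∫_0^1 12*x dx = 6;  ∫_0^1 4 dx = 4.
  Sum: 4/9 − 1/2 − 3/7 + 7/3 + 3/5 − 5/2 + 5/3 + 6 + 4 = 3659/315.
  ∫_0^1 u'(x)^2 dx = ∫_0^1 (64*x^6 - 48*x^5 - 23*x^4 + 60*x^3 - 14*x^2 - 12*x + 9) dx. Term by term:
    ∫_0^1 64*x^6 dx = 64/7;  ∫_0^1 -48*x^5 dx = -8;  ∫_0^1 -23*x^4 dx = -23/5;
    ∫_0^1 60*x^3 dx = 15;  ∫_0^1 -14*x^2 dx = -14/3;  ∫_0^1 -12*x dx = -6;
    ∫_0^1 9 dx = 9.
  Sum: 64/7 − 8 − 23/5 + 15 − 14/3 − 6 + 9 = 1037/105.
Adding: ||u||_{H^1}^2 = 3659/315 + 1037/105 = 1354/63.


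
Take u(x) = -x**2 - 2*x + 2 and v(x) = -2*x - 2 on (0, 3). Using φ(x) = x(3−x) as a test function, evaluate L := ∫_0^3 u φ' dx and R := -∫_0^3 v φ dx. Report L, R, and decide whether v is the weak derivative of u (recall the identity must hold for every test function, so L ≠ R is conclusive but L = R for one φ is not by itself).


LHS = 45/2, RHS = 45/2. Yes, v = u' weakly.

u(x) = -x**2 - 2*x + 2, classical derivative u'(x) = -2*x - 2.
φ(x) = x(3−x), so φ'(x) = 3 - 2*x.
Note φ(0) = φ(3) = 0, so the boundary term u·φ vanishes.
LHS = ∫_0^3 u(x) φ'(x) dx = ∫_0^3 (2*x^3 + x^2 - 10*x + 6) dx. Term by term:
  ∫_0^3 2*x^3 dx = 81/2;  ∫_0^3 x^2 dx = 9;  ∫_0^3 -10*x dx = -45;
  ∫_0^3 6 dx = 18.
Sum: 81/2 + 9 − 45 + 18 = 45/2.
So LHS = 45/2.
∫_0^3 v(x) φ(x) dx = ∫_0^3 (2*x^3 - 4*x^2 - 6*x) dx. Term by term:
  ∫_0^3 2*x^3 dx = 81/2;  ∫_0^3 -4*x^2 dx = -36;  ∫_0^3 -6*x dx = -27.
Sum: 81/2 − 36 − 27 = -45/2.
So RHS = -∫_0^3 v(x) φ(x) dx = 45/2.
LHS = RHS, so the identity holds for this test φ.
Moreover u is smooth here and v(x) = u'(x) = -2*x - 2 pointwise, so the identity holds for every test function. Hence v is the weak derivative of u.


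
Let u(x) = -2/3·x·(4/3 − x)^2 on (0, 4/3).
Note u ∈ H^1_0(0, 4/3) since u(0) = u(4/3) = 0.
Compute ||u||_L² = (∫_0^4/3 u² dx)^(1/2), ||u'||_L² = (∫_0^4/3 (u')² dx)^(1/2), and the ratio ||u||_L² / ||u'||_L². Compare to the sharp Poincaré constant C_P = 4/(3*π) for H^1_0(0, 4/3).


||u||_L² / ||u'||_L² = 2*sqrt(14)/21 < C_P = 4/(3*π).

u(x) = -2/3·x·(4/3 − x)^2, so u'(x) = -2*x^2 + 32*x/9 - 32/27.
u(x) = -2/3·x·(4/3 − x)^2 vanishes at x = 0 and x = 4/3, so u ∈ H^1_0(0, 4/3). Differentiate via the product rule and integrate the resulting polynomials term by term.
  ∫_0^4/3 u² dx = ∫_0^4/3 (4*x^6/9 - 64*x^5/27 + 128*x^4/27 - 1024*x^3/243 + 1024*x^2/729) dx. Term by term:
    ∫_0^4/3 4*x^6/9 dx = 65536/137781;  ∫_0^4/3 -64*x^5/27 dx = -131072/59049;  ∫_0^4/3 128*x^4/27 dx = 131072/32805;
    ∫_0^4/3 -1024*x^3/243 dx = -65536/19683;  ∫_0^4/3 1024*x^2/729 dx = 65536/59049.
  Sum: 65536/137781 − 131072/59049 + 131072/32805 − 65536/19683 + 65536/59049 = 65536/2066715.
  ∫_0^4/3 (u')² dx = ∫_0^4/3 (4*x^4 - 128*x^3/9 + 1408*x^2/81 - 2048*x/243 + 1024/729) dx. Term by term:
    ∫_0^4/3 4*x^4 dx = 4096/1215;  ∫_0^4/3 -128*x^3/9 dx = -8192/729;  ∫_0^4/3 1408*x^2/81 dx = 90112/6561;
    ∫_0^4/3 -2048*x/243 dx = -16384/2187;  ∫_0^4/3 1024/729 dx = 4096/2187.
  Sum: 4096/1215 − 8192/729 + 90112/6561 − 16384/2187 + 4096/2187 = 8192/32805.
∫_0^4/3 u² dx = 65536/2066715, so ||u||_L² = 256*sqrt(35)/8505.
∫_0^4/3 (u')² dx = 8192/32805, so ||u'||_L² = 64*sqrt(10)/405.
Ratio ||u||_L² / ||u'||_L² = 2*sqrt(14)/21.
Sharp Poincaré constant on H^1_0(0, 4/3) is C_P = L/π = 4/(3*π), achieved by sin(3*π/4·x).
A polynomial bump cannot attain the sharp Poincaré constant (only the first sine eigenfunction does), so the ratio is strictly less than C_P, consistent with ||u||_L² ≤ C_P ||u'||_L².


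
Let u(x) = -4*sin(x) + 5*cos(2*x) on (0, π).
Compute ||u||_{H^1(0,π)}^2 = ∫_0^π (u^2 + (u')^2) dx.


||u||_{H^1(0,π)}^2 = 400/3 + 157*π/2

u'(x) = -10*sin(2*x) - 4*cos(x).
Expand u² and (u')² and integrate term by term on (0, π), using: for integers n ≥ 1, ∫_0^π sin²(nx) dx = ∫_0^π cos²(nx) dx = π/2; for n ≠ n', ∫_0^π sin(nx)sin(n'x) dx = ∫_0^π cos(nx)cos(n'x) dx = 0; and by product-to-sum, ∫_0^π sin(nx)cos(n'x) dx = ½∫_0^π [sin((n+n')x) + sin((n−n')x)] dx, which is 0 when n+n' is even and 2n/(n²−n'²) when n+n' is odd (it need not vanish on (0, π)).
  u² squared terms: (-4)²·∫sin(x)² dx = 16·π/2 = 8*π;  (5)²·∫cos(2x)² dx = 25·π/2 = 25*π/2.
  u² cross terms: 2·(-4)·(5)·∫sin(x)·cos(2x) dx = -40·(-2/3) = 80/3.
  So ∫_0^π u² dx = 8*π + 25*π/2 + 80/3 = 80/3 + 41*π/2.
  (u')² squared terms: (-10)²·∫sin(2x)² dx = 100·π/2 = 50*π;  (-4)²·∫cos(x)² dx = 16·π/2 = 8*π.
  (u')² cross terms: 2·(-10)·(-4)·∫sin(2x)·cos(x) dx = 80·(4/3) = 320/3.
  So ∫_0^π (u')² dx = 50*π + 8*π + 320/3 = 320/3 + 58*π.
||u||_{H^1}^2 = (80/3 + 41*π/2) + (320/3 + 58*π) = 400/3 + 157*π/2.


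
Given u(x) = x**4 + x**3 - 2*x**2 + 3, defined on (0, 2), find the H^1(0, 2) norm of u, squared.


||u||_{H^1}^2 = 140302/315

The H^1 norm (squared) on an interval (0, L) is
  ||u||_{H^1}^2 = ∫_0^L u(x)^2 dx + ∫_0^L u'(x)^2 dx.
Compute u'(x) = 4*x**3 + 3*x**2 - 4*x.
Then u(x)^2 = x**8 + 2*x**7 - 3*x**6 - 4*x**5 + 10*x**4 + 6*x**3 - 12*x**2 + 9 and u'(x)^2 = 16*x**6 + 24*x**5 - 23*x**4 - 24*x**3 + 16*x**2.
Integrate each monomial from 0 to 2 using ∫_0^2 c·x^n dx = c·2^(n+1)/(n+1):
  ∫_0^2 u(x)^2 dx = ∫_0^2 (x^8 + 2*x^7 - 3*x^6 - 4*x^5 + 10*x^4 + 6*x^3 - 12*x^2 + 9) dx. Term by term:
    ∫_0^2 x^8 dx = 512/9;  ∫_0^2 2*x^7 dx = 64;  ∫_0^2 -3*x^6 dx = -384/7;
    ∫_0^2 -4*x^5 dx = -128/3;  ∫_0^2 10*x^4 dx = 64;  ∫_0^2 6*x^3 dx = 24;
    ∫_0^2 -12*x^2 dx = -32;  ∫_0^2 9 dx = 18.
  Sum: 512/9 + 64 − 384/7 − 128/3 + 64 + 24 − 32 + 18 = 6134/63.
  ∫_0^2 u'(x)^2 dx = ∫_0^2 (16*x^6 + 24*x^5 - 23*x^4 - 24*x^3 + 16*x^2) dx. Term by term:
    ∫_0^2 16*x^6 dx = 2048/7;  ∫_0^2 24*x^5 dx = 256;  ∫_0^2 -23*x^4 dx = -736/5;
    ∫_0^2 -24*x^3 dx = -96;  ∫_0^2 16*x^2 dx = 128/3.
  Sum: 2048/7 + 256 − 736/5 − 96 + 128/3 = 36544/105.
Adding: ||u||_{H^1}^2 = 6134/63 + 36544/105 = 140302/315.


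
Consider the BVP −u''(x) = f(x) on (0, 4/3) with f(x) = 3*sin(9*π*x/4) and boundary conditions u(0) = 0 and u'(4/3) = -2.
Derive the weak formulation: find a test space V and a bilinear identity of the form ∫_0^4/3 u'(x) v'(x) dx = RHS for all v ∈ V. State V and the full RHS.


V = {v ∈ H^1(0, 4/3) : v(0) = 0} (test functions vanish at x = 0 where u is specified); weak form: ∫_0^4/3 u'v' dx = ∫_0^4/3 (3*sin(9*π*x/4)) v dx − 2·v(4/3) for all v ∈ V.

Multiply both sides by a test function v and integrate from 0 to 4/3:
  ∫_0^4/3 −u''(x) v(x) dx = ∫_0^4/3 f(x) v(x) dx.
Integrate the LHS by parts once:
  ∫_0^4/3 −u'' v dx = −[u'(x) v(x)]_0^4/3 + ∫_0^4/3 u'(x) v'(x) dx.
Thus ∫_0^4/3 u'(x) v'(x) dx = ∫_0^4/3 f(x) v(x) dx + [u'(x) v(x)]_0^4/3.
Choose V so that boundary terms are either known or forced to vanish.
Mixed BC: u(0) = 0 (Dirichlet) and u'(4/3) = -2 (Neumann). Define V = {v ∈ H^1(0, 4/3) : v(0) = 0}. Then [u' v]_0^4/3 = u'(4/3)·v(4/3) − u'(0)·0 = − 2·v(4/3).
Weak formulation: find u (satisfying any essential BC) such that ∫_0^4/3 u'(x) v'(x) dx = ∫_0^4/3 f v dx − 2·v(4/3) for all v ∈ V (Dirichlet at 0 absorbed into V; Neumann datum at x = 4/3 contributes the boundary term).
Substituting f(x) = 3*sin(9*π*x/4), the right-hand side is ∫_0^4/3 (3*sin(9*π*x/4)) v dx − 2·v(4/3).


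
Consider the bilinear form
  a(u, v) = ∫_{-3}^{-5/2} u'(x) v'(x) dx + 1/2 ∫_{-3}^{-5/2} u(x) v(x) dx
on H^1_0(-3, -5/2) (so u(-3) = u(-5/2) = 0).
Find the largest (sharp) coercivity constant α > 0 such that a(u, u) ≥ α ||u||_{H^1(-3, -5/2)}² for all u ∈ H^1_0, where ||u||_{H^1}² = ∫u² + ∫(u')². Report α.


α = (1 + 8*π^2)/(2*(1 + 4*π^2))

Coercivity of a(·,·) on H^1_0(-3, -5/2) means a(u, u) ≥ α ||u||_{H^1}² for every u ∈ H^1_0.
The interval has length L = 1/2, and Poincaré/coercivity depend only on L. Here a(u, u) = ∫(u')² + (1/2)·∫u².
Here 0 < c = 1/2 < 1. The condition a(u,u) ≥ α||u||_{H^1}² reads (1−α)∫(u')² ≥ (α−c)∫u². Any admissible α is ≤ 1 (rapidly oscillating u have ∫u²/∫(u')² → 0), and α = 1 would force 0 ≥ (1−c)∫u², impossible since c < 1; so 1−α > 0. By the sharp Poincaré inequality on H^1_0 of an interval of length L, ∫(u')² ≥ (π/L)²∫u² with equality for the first sine mode sin(π(x−x₀)/L) (x₀ the left endpoint), so the inequality holds for all u iff (1−α)(π/L)² ≥ α − c, i.e. α ≤ ((π/L)² + c)/((π/L)² + 1) = (1 + c(L/π)²)/(1 + (L/π)²). With (π/L)² = 4*π^2 and c = 1/2, the largest admissible constant is α = ((π/L)² + c)/((π/L)² + 1).
Simplifying, α = (1 + 8*π^2)/(2*(1 + 4*π^2)).


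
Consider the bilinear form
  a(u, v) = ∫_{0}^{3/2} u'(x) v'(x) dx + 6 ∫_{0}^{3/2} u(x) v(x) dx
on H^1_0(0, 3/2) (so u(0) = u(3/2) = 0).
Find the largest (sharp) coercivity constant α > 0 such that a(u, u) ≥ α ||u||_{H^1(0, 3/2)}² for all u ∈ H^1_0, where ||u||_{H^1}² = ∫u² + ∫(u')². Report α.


α = 1

Coercivity of a(·,·) on H^1_0(0, 3/2) means a(u, u) ≥ α ||u||_{H^1}² for every u ∈ H^1_0.
The interval has length L = 3/2, and Poincaré/coercivity depend only on L. Here a(u, u) = ∫(u')² + (6)·∫u².
Here c = 6 ≥ 1, so a(u,u) = ∫(u')² + c∫u² ≥ ∫(u')² + ∫u² = ||u||_{H^1}², i.e. α = 1 works. No larger α is possible: a(u,u) ≥ α||u||_{H^1}² means (1−α)∫(u')² ≥ (α−c)∫u², and for the modes u_n = sin(nπ(x−x₀)/L) (x₀ the left endpoint) one has ∫u_n²/∫(u_n')² = (L/(nπ))² → 0, so a(u_n,u_n)/||u_n||_{H^1}² → 1. Hence the optimal constant is α = 1.
Therefore α = 1.


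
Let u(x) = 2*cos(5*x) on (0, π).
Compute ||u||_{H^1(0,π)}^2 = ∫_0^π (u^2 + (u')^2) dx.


||u||_{H^1(0,π)}^2 = 52*π

u'(x) = -10*sin(5*x).
Expand u² and (u')² and integrate term by term on (0, π), using: for integers n ≥ 1, ∫_0^π sin²(nx) dx = ∫_0^π cos²(nx) dx = π/2; for n ≠ n', ∫_0^π sin(nx)sin(n'x) dx = ∫_0^π cos(nx)cos(n'x) dx = 0; and by product-to-sum, ∫_0^π sin(nx)cos(n'x) dx = ½∫_0^π [sin((n+n')x) + sin((n−n')x)] dx, which is 0 when n+n' is even and 2n/(n²−n'²) when n+n' is odd (it need not vanish on (0, π)).
  u² squared terms: (2)²·∫cos(5x)² dx = 4·π/2 = 2*π.
  So ∫_0^π u² dx = 2*π.
  (u')² squared terms: (-10)²·∫sin(5x)² dx = 100·π/2 = 50*π.
  So ∫_0^π (u')² dx = 50*π.
||u||_{H^1}^2 = (2*π) + (50*π) = 52*π.


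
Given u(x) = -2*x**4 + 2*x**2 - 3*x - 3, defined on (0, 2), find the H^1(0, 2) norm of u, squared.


||u||_{H^1}^2 = 57376/45

The H^1 norm (squared) on an interval (0, L) is
  ||u||_{H^1}^2 = ∫_0^L u(x)^2 dx + ∫_0^L u'(x)^2 dx.
Compute u'(x) = -8*x**3 + 4*x - 3.
Then u(x)^2 = 4*x**8 - 8*x**6 + 12*x**5 + 16*x**4 - 12*x**3 - 3*x**2 + 18*x + 9 and u'(x)^2 = 64*x**6 - 64*x**4 + 48*x**3 + 16*x**2 - 24*x + 9.
Integrate each monomial from 0 to 2 using ∫_0^2 c·x^n dx = c·2^(n+1)/(n+1):
  ∫_0^2 u(x)^2 dx = ∫_0^2 (4*x^8 - 8*x^6 + 12*x^5 + 16*x^4 - 12*x^3 - 3*x^2 + 18*x + 9) dx. Term by term:
    ∫_0^2 4*x^8 dx = 2048/9;  ∫_0^2 -8*x^6 dx = -1024/7;  ∫_0^2 12*x^5 dx = 128;
    ∫_0^2 16*x^4 dx = 512/5;  ∫_0^2 -12*x^3 dx = -48;  ∫_0^2 -3*x^2 dx = -8;
    ∫_0^2 18*x dx = 36;  ∫_0^2 9 dx = 18.
  Sum: 2048/9 − 1024/7 + 128 + 512/5 − 48 − 8 + 36 + 18 = 97546/315.
  ∫_0^2 u'(x)^2 dx = ∫_0^2 (64*x^6 - 64*x^4 + 48*x^3 + 16*x^2 - 24*x + 9) dx. Term by term:
    ∫_0^2 64*x^6 dx = 8192/7;  ∫_0^2 -64*x^4 dx = -2048/5;  ∫_0^2 48*x^3 dx = 192;
    ∫_0^2 16*x^2 dx = 128/3;  ∫_0^2 -24*x dx = -48;  ∫_0^2 9 dx = 18.
  Sum: 8192/7 − 2048/5 + 192 + 128/3 − 48 + 18 = 101362/105.
Adding: ||u||_{H^1}^2 = 97546/315 + 101362/105 = 57376/45.


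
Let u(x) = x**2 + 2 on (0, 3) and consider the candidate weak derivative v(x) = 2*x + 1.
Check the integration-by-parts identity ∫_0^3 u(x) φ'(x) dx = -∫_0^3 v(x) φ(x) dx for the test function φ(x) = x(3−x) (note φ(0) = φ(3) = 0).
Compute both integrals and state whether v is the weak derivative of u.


LHS = -27/2, RHS = -18. No, v is not the weak derivative of u.

u(x) = x**2 + 2, classical derivative u'(x) = 2*x.
φ(x) = x(3−x), so φ'(x) = 3 - 2*x.
Note φ(0) = φ(3) = 0, so the boundary term u·φ vanishes.
LHS = ∫_0^3 u(x) φ'(x) dx = ∫_0^3 (-2*x^3 + 3*x^2 - 4*x + 6) dx. Term by term:
  ∫_0^3 -2*x^3 dx = -81/2;  ∫_0^3 3*x^2 dx = 27;  ∫_0^3 -4*x dx = -18;
  ∫_0^3 6 dx = 18.
Sum: -81/2 + 27 − 18 + 18 = -27/2.
So LHS = -27/2.
∫_0^3 v(x) φ(x) dx = ∫_0^3 (-2*x^3 + 5*x^2 + 3*x) dx. Term by term:
  ∫_0^3 -2*x^3 dx = -81/2;  ∫_0^3 5*x^2 dx = 45;  ∫_0^3 3*x dx = 27/2.
Sum: -81/2 + 45 + 27/2 = 18.
So RHS = -∫_0^3 v(x) φ(x) dx = -18.
LHS − RHS = 9/2 ≠ 0, so the identity fails.
(For a valid weak derivative the identity must hold for EVERY test function, in particular this one. The failure shows v is NOT the weak derivative of u.)
Correct weak derivative would be u'(x) = 2*x.


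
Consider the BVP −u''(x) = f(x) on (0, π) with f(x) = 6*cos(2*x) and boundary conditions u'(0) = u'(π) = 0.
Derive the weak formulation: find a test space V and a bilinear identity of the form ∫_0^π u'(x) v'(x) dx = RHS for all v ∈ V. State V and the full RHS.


V = H^1(0, π) (no boundary constraint on v; u is determined up to an additive constant); weak form: ∫_0^π u'v' dx = ∫_0^π (6*cos(2*x)) v dx for all v ∈ V.

Multiply both sides by a test function v and integrate from 0 to π:
  ∫_0^π −u''(x) v(x) dx = ∫_0^π f(x) v(x) dx.
Integrate the LHS by parts once:
  ∫_0^π −u'' v dx = −[u'(x) v(x)]_0^π + ∫_0^π u'(x) v'(x) dx.
Thus ∫_0^π u'(x) v'(x) dx = ∫_0^π f(x) v(x) dx + [u'(x) v(x)]_0^π.
Choose V so that boundary terms are either known or forced to vanish.
u has homogeneous Neumann: u'(0) = u'(π) = 0. So [u' v]_0^π = 0·v(π) − 0·v(0) = 0 for any v; take V = H^1(0, π).
Weak formulation: find u (satisfying any essential BC) such that ∫_0^π u'(x) v'(x) dx = ∫_0^π f v dx for all v ∈ V (homogeneous Neumann, so boundary terms vanish).
Substituting f(x) = 6*cos(2*x), the right-hand side is ∫_0^π (6*cos(2*x)) v dx.
Compatibility check (pure Neumann): taking v ≡ 1 ∈ V gives 0 = ∫_0^π f dx + (0) − (0), i.e. ∫_0^π f dx must equal u'(0) − u'(π) = 0. Indeed ∫_0^π (6*cos(2*x)) dx = 0, so the data are compatible. The solution is then unique only up to an additive constant (fix it e.g. by requiring ∫_0^π u dx = 0).


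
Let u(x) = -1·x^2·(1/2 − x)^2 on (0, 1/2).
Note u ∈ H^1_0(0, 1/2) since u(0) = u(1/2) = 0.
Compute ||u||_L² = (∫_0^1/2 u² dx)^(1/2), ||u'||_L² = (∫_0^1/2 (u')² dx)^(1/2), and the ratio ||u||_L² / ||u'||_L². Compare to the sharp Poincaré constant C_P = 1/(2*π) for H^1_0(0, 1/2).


||u||_L² / ||u'||_L² = sqrt(3)/12 < C_P = 1/(2*π).

u(x) = -1·x^2·(1/2 − x)^2, so u'(x) = x*(-8*x^2 + 6*x - 1)/2.
u(x) = -1·x^2·(1/2 − x)^2 vanishes at x = 0 and x = 1/2, so u ∈ H^1_0(0, 1/2). Differentiate via the product rule and integrate the resulting polynomials term by term.
  ∫_0^1/2 u² dx = ∫_0^1/2 (x^8 - 2*x^7 + 3*x^6/2 - x^5/2 + x^4/16) dx. Term by term:
    ∫_0^1/2 x^8 dx = 1/4608;  ∫_0^1/2 -2*x^7 dx = -1/1024;  ∫_0^1/2 3*x^6/2 dx = 3/1792;
    ∫_0^1/2 -x^5/2 dx = -1/768;  ∫_0^1/2 x^4/16 dx = 1/2560.
  Sum: 1/4608 − 1/1024 + 3/1792 − 1/768 + 1/2560 = 1/322560.
  ∫_0^1/2 (u')² dx = ∫_0^1/2 (16*x^6 - 24*x^5 + 13*x^4 - 3*x^3 + x^2/4) dx. Term by term:
    ∫_0^1/2 16*x^6 dx = 1/56;  ∫_0^1/2 -24*x^5 dx = -1/16;  ∫_0^1/2 13*x^4 dx = 13/160;
    ∫_0^1/2 -3*x^3 dx = -3/64;  ∫_0^1/2 x^2/4 dx = 1/96.
  Sum: 1/56 − 1/16 + 13/160 − 3/64 + 1/96 = 1/6720.
∫_0^1/2 u² dx = 1/322560, so ||u||_L² = sqrt(35)/3360.
∫_0^1/2 (u')² dx = 1/6720, so ||u'||_L² = sqrt(105)/840.
Ratio ||u||_L² / ||u'||_L² = sqrt(3)/12.
Sharp Poincaré constant on H^1_0(0, 1/2) is C_P = L/π = 1/(2*π), achieved by sin(2*π·x).
A polynomial bump cannot attain the sharp Poincaré constant (only the first sine eigenfunction does), so the ratio is strictly less than C_P, consistent with ||u||_L² ≤ C_P ||u'||_L².


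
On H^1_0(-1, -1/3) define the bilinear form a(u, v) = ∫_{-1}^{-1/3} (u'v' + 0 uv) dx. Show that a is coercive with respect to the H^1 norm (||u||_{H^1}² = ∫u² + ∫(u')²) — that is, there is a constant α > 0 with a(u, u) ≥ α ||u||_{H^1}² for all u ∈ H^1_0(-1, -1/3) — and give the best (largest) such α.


α = 9*π^2/(4 + 9*π^2)

Coercivity of a(·,·) on H^1_0(-1, -1/3) means a(u, u) ≥ α ||u||_{H^1}² for every u ∈ H^1_0.
The interval has length L = 2/3, and Poincaré/coercivity depend only on L. Here a(u, u) = ∫(u')² + (0)·∫u².
Here c = 0, so a(u,u) = ∫(u')² alone. The condition a(u,u) ≥ α||u||_{H^1}² reads (1−α)∫(u')² ≥ (α−c)∫u². Any admissible α is ≤ 1 (rapidly oscillating u have ∫u²/∫(u')² → 0), and α = 1 would force 0 ≥ (1−c)∫u², impossible since c < 1; so 1−α > 0. By the sharp Poincaré inequality on H^1_0 of an interval of length L, ∫(u')² ≥ (π/L)²∫u² with equality for the first sine mode sin(π(x−x₀)/L) (x₀ the left endpoint), so the inequality holds for all u iff (1−α)(π/L)² ≥ α − c, i.e. α ≤ ((π/L)² + c)/((π/L)² + 1) = (1 + c(L/π)²)/(1 + (L/π)²). (Direct route, valid since c ≤ 0: Poincaré gives c∫u² ≥ c(L/π)²∫(u')², so a(u,u) ≥ (1 + c(L/π)²)∫(u')², while ||u||_{H^1}² ≤ (1 + (L/π)²)∫(u')²; dividing yields the same α.) With (π/L)² = 9*π^2/4 and c = 0, the largest admissible constant is α = ((π/L)² + c)/((π/L)² + 1).
Simplifying, α = 9*π^2/(4 + 9*π^2).


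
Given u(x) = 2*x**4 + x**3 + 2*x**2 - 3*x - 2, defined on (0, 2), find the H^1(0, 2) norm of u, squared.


||u||_{H^1}^2 = 743278/315

The H^1 norm (squared) on an interval (0, L) is
  ||u||_{H^1}^2 = ∫_0^L u(x)^2 dx + ∫_0^L u'(x)^2 dx.
Compute u'(x) = 8*x**3 + 3*x**2 + 4*x - 3.
Then u(x)^2 = 4*x**8 + 4*x**7 + 9*x**6 - 8*x**5 - 10*x**4 - 16*x**3 + x**2 + 12*x + 4 and u'(x)^2 = 64*x**6 + 48*x**5 + 73*x**4 - 24*x**3 - 2*x**2 - 24*x + 9.
Integrate each monomial from 0 to 2 using ∫_0^2 c·x^n dx = c·2^(n+1)/(n+1):
  ∫_0^2 u(x)^2 dx = ∫_0^2 (4*x^8 + 4*x^7 + 9*x^6 - 8*x^5 - 10*x^4 - 16*x^3 + x^2 + 12*x + 4) dx. Term by term:
    ∫_0^2 4*x^8 dx = 2048/9;  ∫_0^2 4*x^7 dx = 128;  ∫_0^2 9*x^6 dx = 1152/7;
    ∫_0^2 -8*x^5 dx = -256/3;  ∫_0^2 -10*x^4 dx = -64;  ∫_0^2 -16*x^3 dx = -64;
    ∫_0^2 x^2 dx = 8/3;  ∫_0^2 12*x dx = 24;  ∫_0^2 4 dx = 8.
  Sum: 2048/9 + 128 + 1152/7 − 256/3 − 64 − 64 + 8/3 + 24 + 8 = 21512/63.
  ∫_0^2 u'(x)^2 dx = ∫_0^2 (64*x^6 + 48*x^5 + 73*x^4 - 24*x^3 - 2*x^2 - 24*x + 9) dx. Term by term:
    ∫_0^2 64*x^6 dx = 8192/7;  ∫_0^2 48*x^5 dx = 512;  ∫_0^2 73*x^4 dx = 2336/5;
    ∫_0^2 -24*x^3 dx = -96;  ∫_0^2 -2*x^2 dx = -16/3;  ∫_0^2 -24*x dx = -48;
    ∫_0^2 9 dx = 18.
  Sum: 8192/7 + 512 + 2336/5 − 96 − 16/3 − 48 + 18 = 211906/105.
Adding: ||u||_{H^1}^2 = 21512/63 + 211906/105 = 743278/315.
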